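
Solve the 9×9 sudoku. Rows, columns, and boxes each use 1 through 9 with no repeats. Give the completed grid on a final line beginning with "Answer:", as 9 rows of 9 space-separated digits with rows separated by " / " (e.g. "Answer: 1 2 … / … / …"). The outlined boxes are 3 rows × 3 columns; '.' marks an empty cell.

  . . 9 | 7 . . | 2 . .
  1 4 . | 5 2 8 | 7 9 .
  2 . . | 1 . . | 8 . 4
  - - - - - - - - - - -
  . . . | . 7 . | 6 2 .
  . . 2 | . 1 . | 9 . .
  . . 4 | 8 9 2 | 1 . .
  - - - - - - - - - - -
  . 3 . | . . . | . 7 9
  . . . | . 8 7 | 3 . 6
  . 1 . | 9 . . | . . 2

Step 1. [r8c3∈{5}] r8c3 is down to just 5, so r8c3=5.
Step 2. [r2c9∈{3}] r2c9 has the single candidate 3. So r2c9=3.
Step 3. [r5c8∈{3,4,5,8}] 4 has one home in box 6: r5c8, so r5c8=4.
Step 4. [r2c3∈{6}] nothing but 6 survives at r2c3. So r2c3=6.
Step 5. [r7c3∈{8}] r7c3 is down to just 8, so r7c3=8.
Step 6. [r7c6∈{1,4,5,6}] r7c6 is the only open cell in row 7 admitting 1. So r7c6=1.
Step 7. [r7c4∈{2,4,6}] 2 has one home in row 7: r7c4. So r7c4=2.
Step 8. [r8c4∈{4}] only 4 remains possible at r8c4 ⇒ r8c4=4.
Step 9. [r4c4∈{3}] only 3 remains possible at r4c4. So r4c4=3.
Step 10. [r5c1∈{3,5,6,7,8}] row 5 places 3 nowhere but r5c1. So r5c1=3.
Step 11. [r3c3∈{3,7}] col 3 places 3 nowhere but r3c3 ⇒ r3c3=3.
Step 12. [r3c5∈{6}] only 6 remains possible at r3c5, so r3c5=6.
Step 13. [r3c8∈{5}] nothing but 5 survives at r3c8, so r3c8=5.
Step 14. [r9c6∈{3,5,6}] in box 8, 6 fits only at r9c6, so r9c6=6.
Step 15. [r5c6∈{5}] r5c6 has the single candidate 5 ⇒ r5c6=5.
Step 16. [r8c1∈{9}] r8c1's peers cover all but 9 ⇒ r8c1=9.
Step 17. [r1c5∈{3,4}] col 5 places 4 nowhere but r1c5, so r1c5=4.
Step 18. [r3c2∈{7}] r3c2 is down to just 7 ⇒ r3c2=7.
Step 19. [r6c1∈{5,6,7}] 7 has one home in box 4: r6c1 ⇒ r6c1=7.
Step 20. [r6c2∈{5,6}] in row 6, 6 fits only at r6c2. So r6c2=6.
Step 21. [r5c2∈{8}] r5c2 is down to just 8 ⇒ r5c2=8.
Step 22. [r4c1∈{5}] r4c1 has the single candidate 5, so r4c1=5.
Step 23. [r7c5∈{5}] r7c5 is down to just 5. So r7c5=5.
Step 24. [r7c7∈{4}] r7c7 is down to just 4, so r7c7=4.
Step 25. [r1c8∈{1,6}] in row 1, 6 fits only at r1c8 ⇒ r1c8=6.
Step 26. [r1c2∈{5}] nothing but 5 survives at r1c2. So r1c2=5.
Step 27. [r4c9∈{8}] nothing but 8 survives at r4c9. So r4c9=8.
Step 28. [r5c9∈{7}] r5c9 is down to just 7 ⇒ r5c9=7.
Step 29. [r3c6∈{9}] r3c6's peers cover all but 9, so r3c6=9.
Step 30. [r4c3∈{1}] r4c3 is down to just 1. So r4c3=1.
Step 31. [r5c4∈{6}] r5c4's peers cover all but 6. So r5c4=6.
Step 32. [r9c8∈{8}] r9c8 has the single candidate 8. So r9c8=8.
Step 33. [r8c8∈{1}] r8c8 is down to just 1, so r8c8=1.
Step 34. [r6c9∈{5}] r6c9 is down to just 5. So r6c9=5.
Step 35. [r9c5∈{3}] r9c5 is down to just 3. So r9c5=3.
Step 36. [r9c1∈{4}] r9c1's peers cover all but 4, so r9c1=4.
Step 37. [r1c1∈{8}] r1c1's peers cover all but 8. So r1c1=8.
Step 38. [r9c3∈{7}] r9c3 has the single candidate 7, so r9c3=7.
Step 39. [r4c6∈{4}] r4c6 has the single candidate 4. So r4c6=4.
Step 40. [r1c9∈{1}] only 1 remains possible at r1c9. So r1c9=1.
Step 41. [r8c2∈{2}] r8c2's peers cover all but 2 ⇒ r8c2=2.
Step 42. [r1c6∈{3}] nothing but 3 survives at r1c6 ⇒ r1c6=3.
Step 43. [r7c1∈{6}] nothing but 6 survives at r7c1 ⇒ r7c1=6.
Step 44. [r4c2∈{9}] r4c2 is down to just 9, so r4c2=9.
Step 45. [r6c8∈{3}] r6c8's peers cover all but 3. So r6c8=3.
Step 46. [r9c7∈{5}] r9c7 has the single candidate 5 ⇒ r9c7=5.

Answer: 8 5 9 7 4 3 2 6 1 / 1 4 6 5 2 8 7 9 3 / 2 7 3 1 6 9 8 5 4 / 5 9 1 3 7 4 6 2 8 / 3 8 2 6 1 5 9 4 7 / 7 6 4 8 9 2 1 3 5 / 6 3 8 2 5 1 4 7 9 / 9 2 5 4 8 7 3 1 6 / 4 1 7 9 3 6 5 8 2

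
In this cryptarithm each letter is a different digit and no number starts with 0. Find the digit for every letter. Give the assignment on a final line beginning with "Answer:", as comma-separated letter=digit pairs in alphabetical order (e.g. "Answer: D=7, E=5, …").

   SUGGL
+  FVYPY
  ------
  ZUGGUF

Step 1. [col 1: L + Y ≡ F (mod 10)] L=6 is one option consistent with column 1 (L + Y ≡ F (mod 10), carry-in 0) — take it. So L=6.
Step 2. [col 1: L + Y ≡ F (mod 10)] several values work for F in column 1 (L + Y ≡ F (mod 10), carry-in 0); try F=5. So F=5.
Step 3. [Z] Z is the leading digit of a 6-digit sum of two 5-digit numbers; the final carry is exactly 1, so Z=1.
Step 4. [col 1: L + Y ≡ F (mod 10)] in column 1 we have L+Y≡F with carry-in 0; given L=6, F=5 and digits 1,5,6 already taken and all letters distinct, that pins Y to 9, so Y=9.
Step 5. [col 2: G + P ≡ U (mod 10)] column 2 (G + P ≡ U (mod 10), carry-in 1) doesn't pin G yet; pick G=3 and continue, so G=3.
Step 6. [col 2: G + P ≡ U (mod 10)] no forcing yet in column 2 (carry-in 1); U=2 is free and consistent — try it, so U=2.
Step 7. [col 2: G + P ≡ U (mod 10)] from column 2 (G=3, U=2, carry-in 1, digits 1,2,3,5,6,9 already taken and all letters distinct): P must equal 8 ⇒ P=8.
Step 8. [col 4: U + V ≡ G (mod 10)] column 4: given U=2, G=3, carry-in 1, and digits 1,2,3,5,6,8,9 already taken and all letters distinct, U+V≡G (mod 10) forces V=0, so V=0.
Step 9. [col 5: S + F ≡ U (mod 10)] column 5 reads S+F+carry(0)=U with F=5, U=2; with digits 0,1,2,3,5,6,8,9 already taken and all letters distinct, the only value for S is 7, so S=7.

Answer: F=5, G=3, L=6, P=8, S=7, U=2, V=0, Y=9, Z=1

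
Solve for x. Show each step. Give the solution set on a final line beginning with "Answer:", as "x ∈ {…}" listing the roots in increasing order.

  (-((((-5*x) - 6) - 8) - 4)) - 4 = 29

Step 1. [(-((((-5*x) - 6) - 8) - 4)) - 4 = 29] 4 comes off first (add 4). So sub: -((((-5*x) - 6) - 8) - 4) = 33.
Step 2. [-((((-5*x) - 6) - 8) - 4) = 33] flip signs both sides, so neg: (((-5*x) - 6) - 8) - 4 = -33.
Step 3. [(((-5*x) - 6) - 8) - 4 = -33] 4 comes off first (add 4) ⇒ sub: ((-5*x) - 6) - 8 = -29.
Step 4. [((-5*x) - 6) - 8 = -29] the outer -8 inverts by adding 8, so sub: (-5*x) - 6 = -21.
Step 5. [(-5*x) - 6 = -21] -6 is outermost — add 6 both sides. So sub: -5*x = -15.
Step 6. [-5*x = -15] LHS = -5·(…); ÷-5 both sides ⇒ div: x = 3.

Answer: x ∈ {3}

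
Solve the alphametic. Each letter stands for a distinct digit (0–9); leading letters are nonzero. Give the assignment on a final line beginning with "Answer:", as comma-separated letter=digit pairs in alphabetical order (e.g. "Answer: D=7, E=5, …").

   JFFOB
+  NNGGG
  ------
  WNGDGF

Step 1. [W] adding two 5-digit numbers gives at most 5+1 digits, and here it does — W is that final carry and must be 1 ⇒ W=1.
Step 2. [col 1: B + G ≡ F (mod 10)] column 1 (B + G ≡ F (mod 10), carry-in 0) doesn't pin B yet; pick B=2 and continue. So B=2.
Step 3. [col 1: B + G ≡ F (mod 10)] several values work for G in column 1 (B + G ≡ F (mod 10), carry-in 0); try G=6 ⇒ G=6.
Step 4. [col 1: B + G ≡ F (mod 10)] column 1 reads B+G+carry(0)=F with B=2, G=6; with digits 1,2,6 already taken and all letters distinct, the only value for F is 8 ⇒ F=8.
Step 5. [col 2: O + G ≡ G (mod 10)] column 2 reads O+G+carry(0)=G with G=6; with digits 1,2,6,8 already taken and all letters distinct, the only value for O is 0, so O=0.
Step 6. [col 3: F + G ≡ D (mod 10)] column 3: given F=8, G=6, carry-in 0, and digits 0,1,2,6,8 already taken and all letters distinct, F+G≡D (mod 10) forces D=4. So D=4.
Step 7. [col 4: F + N ≡ G (mod 10)] column 4: given F=8, G=6, carry-in 1, and digits 0,1,2,4,6,8 already taken and all letters distinct, F+N≡G (mod 10) forces N=7. So N=7.
Step 8. [col 5: J + N ≡ N (mod 10)] column 5 reads J+N+carry(1)=N with N=7; with digits 0,1,2,4,6,7,8 already taken and all letters distinct, the only value for J is 9. So J=9.

Answer: B=2, D=4, F=8, G=6, J=9, N=7, O=0, W=1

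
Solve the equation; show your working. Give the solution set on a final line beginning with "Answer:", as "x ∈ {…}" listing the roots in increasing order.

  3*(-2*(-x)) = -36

Step 1. [3*(-2*(-x)) = -36] leading coefficient 3: divide by 3. So div: -2*(-x) = -12.
Step 2. [-2*(-x) = -12] -2·(inner) — divide through by -2 ⇒ div: -x = 6.
Step 3. [-x = 6] LHS negated; negate both sides, so neg: x = -6.

Answer: x ∈ {-6}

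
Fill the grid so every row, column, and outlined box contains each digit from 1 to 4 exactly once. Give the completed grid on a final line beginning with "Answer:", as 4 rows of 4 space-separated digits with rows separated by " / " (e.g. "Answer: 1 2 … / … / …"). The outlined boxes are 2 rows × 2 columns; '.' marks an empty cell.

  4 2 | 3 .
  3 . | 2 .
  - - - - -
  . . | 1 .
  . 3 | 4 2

Step 1. [r1c4∈{1}] r1c4 has the single candidate 1, so r1c4=1.
Step 2. [r3c2∈{4}] r3c2 has the single candidate 4. So r3c2=4.
Step 3. [r4c1∈{1}] r4c1 is down to just 1, so r4c1=1.
Step 4. [r2c2∈{1}] only 1 remains possible at r2c2, so r2c2=1.
Step 5. [r3c4∈{3}] r3c4's peers cover all but 3 ⇒ r3c4=3.
Step 6. [r3c1∈{2}] r3c1 has the single candidate 2, so r3c1=2.
Step 7. [r2c4∈{4}] nothing but 4 survives at r2c4 ⇒ r2c4=4.

Answer: 4 2 3 1 / 3 1 2 4 / 2 4 1 3 / 1 3 4 2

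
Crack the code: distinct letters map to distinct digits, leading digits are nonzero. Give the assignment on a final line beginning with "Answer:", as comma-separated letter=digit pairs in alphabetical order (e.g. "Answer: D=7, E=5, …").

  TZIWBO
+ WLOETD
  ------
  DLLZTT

Step 1. [col 1: O + D ≡ T (mod 10)] no forcing yet in column 1 (carry-in 0); T=3 is free and consistent — try it ⇒ T=3.
Step 2. [col 1: O + D ≡ T (mod 10)] no forcing yet in column 1 (carry-in 0); D=7 is free and consistent — try it ⇒ D=7.
Step 3. [col 1: O + D ≡ T (mod 10)] column 1: given D=7, T=3, carry-in 0, and digits 3,7 already taken and all letters distinct, O+D≡T (mod 10) forces O=6. So O=6.
Step 4. [col 2: B + T ≡ T (mod 10)] from column 2 (T=3, carry-in 1, digits 3,6,7 already taken and all letters distinct): B must equal 9 ⇒ B=9.
Step 5. [col 3: W + E ≡ Z (mod 10)] no forcing yet in column 3 (carry-in 1); E=5 is free and consistent — try it, so E=5.
Step 6. [col 3: W + E ≡ Z (mod 10)] several values work for Z in column 3 (W + E ≡ Z (mod 10), carry-in 1); try Z=0. So Z=0.
Step 7. [col 3: W + E ≡ Z (mod 10)] from column 3 (E=5, Z=0, carry-in 1, digits 0,3,5,6,7,9 already taken and all letters distinct): W must equal 4, so W=4.
Step 8. [col 4: I + O ≡ L (mod 10)] in column 4 we have I+O≡L with carry-in 1; given O=6 and digits 0,3,4,5,6,7,9 already taken and all letters distinct, that pins I to 1. So I=1.
Step 9. [col 4: I + O ≡ L (mod 10)] in column 4 we have I+O≡L with carry-in 1; given I=1, O=6 and digits 0,1,3,4,5,6,7,9 already taken and all letters distinct, that pins L to 8 ⇒ L=8.

Answer: B=9, D=7, E=5, I=1, L=8, O=6, T=3, W=4, Z=0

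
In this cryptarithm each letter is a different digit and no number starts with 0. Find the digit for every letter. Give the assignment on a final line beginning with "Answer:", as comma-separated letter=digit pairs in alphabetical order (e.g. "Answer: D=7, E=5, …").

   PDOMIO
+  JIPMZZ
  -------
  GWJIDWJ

Step 1. [col 1: O + Z ≡ J (mod 10)] column 1 (O + Z ≡ J (mod 10), carry-in 0) doesn't pin O yet; pick O=4 and continue, so O=4.
Step 2. [col 1: O + Z ≡ J (mod 10)] column 1 (O + Z ≡ J (mod 10), carry-in 0) doesn't pin Z yet; pick Z=5 and continue. So Z=5.
Step 3. [col 1: O + Z ≡ J (mod 10)] column 1 reads O+Z+carry(0)=J with O=4, Z=5; with digits 4,5 already taken and all letters distinct, the only value for J is 9, so J=9.
Step 4. [G] the sum has 7 digits but both addends have 6; that extra leading digit G is the final carry, namely 1. So G=1.
Step 5. [col 2: I + Z ≡ W (mod 10)] column 2 (I + Z ≡ W (mod 10), carry-in 0) doesn't pin W yet; pick W=7 and continue ⇒ W=7.
Step 6. [col 2: I + Z ≡ W (mod 10)] column 2: given Z=5, W=7, carry-in 0, and digits 1,4,5,7,9 already taken and all letters distinct, I+Z≡W (mod 10) forces I=2, so I=2.
Step 7. [col 3: M + M ≡ D (mod 10)] in column 3 we have M+M≡D with carry-in 0; given nothing yet and digits 1,2,4,5,7,9 already taken and all letters distinct, that pins D to 6 ⇒ D=6.
Step 8. [col 3: M + M ≡ D (mod 10)] M=3 is one option consistent with column 3 (M + M ≡ D (mod 10), carry-in 0) — take it, so M=3.
Step 9. [col 4: O + P ≡ I (mod 10)] column 4: given O=4, I=2, carry-in 0, and digits 1,2,3,4,5,6,7,9 already taken and all letters distinct, O+P≡I (mod 10) forces P=8. So P=8.

Answer: D=6, G=1, I=2, J=9, M=3, O=4, P=8, W=7, Z=5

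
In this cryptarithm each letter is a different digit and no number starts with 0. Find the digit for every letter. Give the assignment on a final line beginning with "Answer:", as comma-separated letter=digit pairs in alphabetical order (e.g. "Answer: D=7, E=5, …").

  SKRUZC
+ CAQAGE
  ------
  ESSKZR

Step 1. [col 1: C + E ≡ R (mod 10)] column 1 (C + E ≡ R (mod 10), carry-in 0) doesn't pin R yet; pick R=2 and continue ⇒ R=2.
Step 2. [col 1: C + E ≡ R (mod 10)] E=8 is one option consistent with column 1 (C + E ≡ R (mod 10), carry-in 0) — take it ⇒ E=8.
Step 3. [col 1: C + E ≡ R (mod 10)] from column 1 (E=8, R=2, carry-in 0, digits 2,8 already taken and all letters distinct): C must equal 4, so C=4.
Step 4. [col 2: Z + G ≡ Z (mod 10)] in column 2 we have Z+G≡Z with carry-in 1; given nothing yet and digits 2,4,8 already taken and all letters distinct, that pins G to 9 ⇒ G=9.
Step 5. [col 2: Z + G ≡ Z (mod 10)] several values work for Z in column 2 (Z + G ≡ Z (mod 10), carry-in 1); try Z=5. So Z=5.
Step 6. [col 3: U + A ≡ K (mod 10)] A=6 is one option consistent with column 3 (U + A ≡ K (mod 10), carry-in 1) — take it ⇒ A=6.
Step 7. [col 3: U + A ≡ K (mod 10)] K=7 is one option consistent with column 3 (U + A ≡ K (mod 10), carry-in 1) — take it, so K=7.
Step 8. [col 3: U + A ≡ K (mod 10)] column 3: given A=6, K=7, carry-in 1, and digits 2,4,5,6,7,8,9 already taken and all letters distinct, U+A≡K (mod 10) forces U=0. So U=0.
Step 9. [col 4: R + Q ≡ S (mod 10)] in column 4 we have R+Q≡S with carry-in 0; given R=2 and digits 0,2,4,5,6,7,8,9 already taken and all letters distinct, that pins S to 3. So S=3.
Step 10. [col 4: R + Q ≡ S (mod 10)] column 4 reads R+Q+carry(0)=S with R=2, S=3; with digits 0,2,3,4,5,6,7,8,9 already taken and all letters distinct, the only value for Q is 1, so Q=1.

Answer: A=6, C=4, E=8, G=9, K=7, Q=1, R=2, S=3, U=0, Z=5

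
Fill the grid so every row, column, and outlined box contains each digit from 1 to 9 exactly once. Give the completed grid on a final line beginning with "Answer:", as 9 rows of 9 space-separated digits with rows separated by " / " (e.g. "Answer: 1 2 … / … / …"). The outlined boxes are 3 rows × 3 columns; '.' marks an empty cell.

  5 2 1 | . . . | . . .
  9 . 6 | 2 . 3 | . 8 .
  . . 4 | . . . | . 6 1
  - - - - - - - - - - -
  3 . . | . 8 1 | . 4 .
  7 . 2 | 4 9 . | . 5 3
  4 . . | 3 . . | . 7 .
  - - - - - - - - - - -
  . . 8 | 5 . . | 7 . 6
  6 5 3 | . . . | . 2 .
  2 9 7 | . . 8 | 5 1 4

Step 1. [r5c6∈{6}] r5c6 is down to just 6. So r5c6=6.
Step 2. [r2c5∈{1,4,5,7}] row 2 places 1 nowhere but r2c5, so r2c5=1.
Step 3. [r1c4∈{6,7,8,9}] across row 1, 8 lands solely at r1c4. So r1c4=8.
Step 4. [r3c7∈{2,3,9}] across row 3, 2 lands solely at r3c7. So r3c7=2.
Step 5. [r1c5∈{4,6,7}] r1c5 is the only open cell in row 1 admitting 6. So r1c5=6.
Step 6. [r1c6∈{4,7,9}] r1c6 is the only open cell in box 2 admitting 4, so r1c6=4.
Step 7. [r7c8∈{3,9}] box 9 places 3 nowhere but r7c8. So r7c8=3.
Step 8. [r7c6∈{2,9}] in row 7, 9 fits only at r7c6. So r7c6=9.
Step 9. [r6c6∈{2,5}] 2 has one home in col 6: r6c6. So r6c6=2.
Step 10. [r8c6∈{7}] nothing but 7 survives at r8c6 ⇒ r8c6=7.
Step 11. [r3c5∈{5,7}] 7 has one home in col 5: r3c5, so r3c5=7.
Step 12. [r1c8∈{9}] r1c8 has the single candidate 9, so r1c8=9.
Step 13. [r7c2∈{1,4}] col 2 places 4 nowhere but r7c2 ⇒ r7c2=4.
Step 14. [r4c2∈{6}] nothing but 6 survives at r4c2 ⇒ r4c2=6.
Step 15. [r4c7∈{9}] r4c7 is down to just 9. So r4c7=9.
Step 16. [r6c9∈{8}] r6c9 is down to just 8, so r6c9=8.
Step 17. [r5c2∈{1,8}] r5c2 is the only open cell in row 5 admitting 8, so r5c2=8.
Step 18. [r4c3∈{5}] r4c3 has the single candidate 5. So r4c3=5.
Step 19. [r6c2∈{1}] r6c2 is down to just 1, so r6c2=1.
Step 20. [r1c9∈{7}] nothing but 7 survives at r1c9. So r1c9=7.
Step 21. [r4c4∈{7}] nothing but 7 survives at r4c4 ⇒ r4c4=7.
Step 22. [r8c7∈{8}] only 8 remains possible at r8c7. So r8c7=8.
Step 23. [r3c1∈{8}] r3c1 is down to just 8, so r3c1=8.
Step 24. [r3c6∈{5}] r3c6's peers cover all but 5. So r3c6=5.
Step 25. [r8c5∈{4}] only 4 remains possible at r8c5, so r8c5=4.
Step 26. [r8c9∈{9}] nothing but 9 survives at r8c9. So r8c9=9.
Step 27. [r7c1∈{1}] r7c1's peers cover all but 1. So r7c1=1.
Step 28. [r5c7∈{1}] r5c7 is down to just 1, so r5c7=1.
Step 29. [r9c5∈{3}] r9c5 has the single candidate 3. So r9c5=3.
Step 30. [r2c7∈{4}] r2c7 has the single candidate 4 ⇒ r2c7=4.
Step 31. [r9c4∈{6}] nothing but 6 survives at r9c4, so r9c4=6.
Step 32. [r3c4∈{9}] nothing but 9 survives at r3c4 ⇒ r3c4=9.
Step 33. [r4c9∈{2}] only 2 remains possible at r4c9 ⇒ r4c9=2.
Step 34. [r1c7∈{3}] r1c7 is down to just 3. So r1c7=3.
Step 35. [r2c9∈{5}] only 5 remains possible at r2c9. So r2c9=5.
Step 36. [r7c5∈{2}] r7c5's peers cover all but 2. So r7c5=2.
Step 37. [r8c4∈{1}] only 1 remains possible at r8c4 ⇒ r8c4=1.
Step 38. [r3c2∈{3}] r3c2 has the single candidate 3, so r3c2=3.
Step 39. [r2c2∈{7}] r2c2 is down to just 7 ⇒ r2c2=7.
Step 40. [r6c3∈{9}] only 9 remains possible at r6c3. So r6c3=9.
Step 41. [r6c7∈{6}] r6c7 has the single candidate 6. So r6c7=6.
Step 42. [r6c5∈{5}] only 5 remains possible at r6c5. So r6c5=5.

Answer: 5 2 1 8 6 4 3 9 7 / 9 7 6 2 1 3 4 8 5 / 8 3 4 9 7 5 2 6 1 / 3 6 5 7 8 1 9 4 2 / 7 8 2 4 9 6 1 5 3 / 4 1 9 3 5 2 6 7 8 / 1 4 8 5 2 9 7 3 6 / 6 5 3 1 4 7 8 2 9 / 2 9 7 6 3 8 5 1 4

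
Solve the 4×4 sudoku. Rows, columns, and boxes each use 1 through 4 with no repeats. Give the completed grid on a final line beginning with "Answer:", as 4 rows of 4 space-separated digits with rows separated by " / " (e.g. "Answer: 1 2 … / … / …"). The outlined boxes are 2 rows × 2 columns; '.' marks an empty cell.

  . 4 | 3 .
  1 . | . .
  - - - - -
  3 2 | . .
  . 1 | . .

Step 1. [r4c1∈{4}] r4c1 is down to just 4, so r4c1=4.
Step 2. [r4c3∈{2}] nothing but 2 survives at r4c3. So r4c3=2.
Step 3. [r1c4∈{1,2}] row 1 places 1 nowhere but r1c4. So r1c4=1.
Step 4. [r3c4∈{4}] r3c4's peers cover all but 4 ⇒ r3c4=4.
Step 5. [r3c3∈{1}] nothing but 1 survives at r3c3. So r3c3=1.
Step 6. [r2c4∈{2}] nothing but 2 survives at r2c4. So r2c4=2.
Step 7. [r2c2∈{3}] only 3 remains possible at r2c2. So r2c2=3.
Step 8. [r1c1∈{2}] r1c1 has the single candidate 2. So r1c1=2.
Step 9. [r2c3∈{4}] r2c3 has the single candidate 4 ⇒ r2c3=4.
Step 10. [r4c4∈{3}] r4c4 is down to just 3. So r4c4=3.

Answer: 2 4 3 1 / 1 3 4 2 / 3 2 1 4 / 4 1 2 3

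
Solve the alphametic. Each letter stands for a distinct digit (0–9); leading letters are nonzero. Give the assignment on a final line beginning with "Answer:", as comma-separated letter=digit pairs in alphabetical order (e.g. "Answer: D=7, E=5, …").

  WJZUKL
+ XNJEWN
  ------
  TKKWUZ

Step 1. [col 1: L + N ≡ Z (mod 10)] N=1 is one option consistent with column 1 (L + N ≡ Z (mod 10), carry-in 0) — take it ⇒ N=1.
Step 2. [col 1: L + N ≡ Z (mod 10)] L=9 is one option consistent with column 1 (L + N ≡ Z (mod 10), carry-in 0) — take it ⇒ L=9.
Step 3. [col 1: L + N ≡ Z (mod 10)] in column 1 we have L+N≡Z with carry-in 0; given L=9, N=1 and digits 1,9 already taken and all letters distinct, that pins Z to 0. So Z=0.
Step 4. [col 2: K + W ≡ U (mod 10)] several values work for W in column 2 (K + W ≡ U (mod 10), carry-in 1); try W=2, so W=2.
Step 5. [col 2: K + W ≡ U (mod 10)] column 2 (K + W ≡ U (mod 10), carry-in 1) doesn't pin K yet; pick K=4 and continue. So K=4.
Step 6. [col 2: K + W ≡ U (mod 10)] column 2: given K=4, W=2, carry-in 1, and digits 0,1,2,4,9 already taken and all letters distinct, K+W≡U (mod 10) forces U=7 ⇒ U=7.
Step 7. [col 3: U + E ≡ W (mod 10)] in column 3 we have U+E≡W with carry-in 0; given U=7, W=2 and digits 0,1,2,4,7,9 already taken and all letters distinct, that pins E to 5 ⇒ E=5.
Step 8. [col 4: Z + J ≡ K (mod 10)] from column 4 (Z=0, K=4, carry-in 1, digits 0,1,2,4,5,7,9 already taken and all letters distinct): J must equal 3, so J=3.
Step 9. [col 6: W + X ≡ T (mod 10)] in column 6 we have W+X≡T with carry-in 0; given W=2 and digits 0,1,2,3,4,5,7,9 already taken and all letters distinct, that pins X to 6. So X=6.
Step 10. [col 6: W + X ≡ T (mod 10)] from column 6 (W=2, X=6, carry-in 0, digits 0,1,2,3,4,5,6,7,9 already taken and all letters distinct): T must equal 8. So T=8.

Answer: E=5, J=3, K=4, L=9, N=1, T=8, U=7, W=2, X=6, Z=0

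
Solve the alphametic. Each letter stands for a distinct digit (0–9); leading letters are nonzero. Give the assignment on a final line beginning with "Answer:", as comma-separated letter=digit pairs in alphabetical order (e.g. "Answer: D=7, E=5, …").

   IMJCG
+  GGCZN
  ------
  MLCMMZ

Step 1. [col 1: G + N ≡ Z (mod 10)] N=5 is one option consistent with column 1 (G + N ≡ Z (mod 10), carry-in 0) — take it ⇒ N=5.
Step 2. [col 1: G + N ≡ Z (mod 10)] G=2 is one option consistent with column 1 (G + N ≡ Z (mod 10), carry-in 0) — take it, so G=2.
Step 3. [M] adding two 5-digit numbers gives at most 5+1 digits, and here it does — M is that final carry and must be 1, so M=1.
Step 4. [col 1: G + N ≡ Z (mod 10)] in column 1 we have G+N≡Z with carry-in 0; given G=2, N=5 and digits 1,2,5 already taken and all letters distinct, that pins Z to 7. So Z=7.
Step 5. [col 2: C + Z ≡ M (mod 10)] column 2: given Z=7, M=1, carry-in 0, and digits 1,2,5,7 already taken and all letters distinct, C+Z≡M (mod 10) forces C=4. So C=4.
Step 6. [col 3: J + C ≡ M (mod 10)] column 3: given C=4, M=1, carry-in 1, and digits 1,2,4,5,7 already taken and all letters distinct, J+C≡M (mod 10) forces J=6, so J=6.
Step 7. [col 5: I + G ≡ L (mod 10)] from column 5 (G=2, carry-in 0, digits 1,2,4,5,6,7 already taken and all letters distinct): I must equal 8, so I=8.
Step 8. [col 5: I + G ≡ L (mod 10)] column 5: given I=8, G=2, carry-in 0, and digits 1,2,4,5,6,7,8 already taken and all letters distinct, I+G≡L (mod 10) forces L=0, so L=0.

Answer: C=4, G=2, I=8, J=6, L=0, M=1, N=5, Z=7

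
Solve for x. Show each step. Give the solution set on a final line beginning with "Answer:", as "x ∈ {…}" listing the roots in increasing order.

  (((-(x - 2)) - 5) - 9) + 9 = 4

Step 1. [(((-(x - 2)) - 5) - 9) + 9 = 4] +9 is outermost — subtract 9 both sides ⇒ sub: ((-(x - 2)) - 5) - 9 = -5.
Step 2. [((-(x - 2)) - 5) - 9 = -5] peel the -9: add 9 from each side, so sub: (-(x - 2)) - 5 = 4.
Step 3. [(-(x - 2)) - 5 = 4] the outer -5 inverts by adding 5, so sub: -(x - 2) = 9.
Step 4. [-(x - 2) = 9] leading − — multiply by −1 ⇒ neg: x - 2 = -9.
Step 5. [x - 2 = -9] 2 comes off first (add 2). So sub: x = -7.

Answer: x ∈ {-7}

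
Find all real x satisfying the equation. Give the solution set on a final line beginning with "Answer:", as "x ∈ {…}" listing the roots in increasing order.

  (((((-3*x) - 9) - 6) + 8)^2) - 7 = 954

Step 1. [(((((-3*x) - 9) - 6) + 8)^2) - 7 = 954] the outer -7 inverts by adding 7, so sub: ((((-3*x) - 9) - 6) + 8)^2 = 961.
Step 2. [((((-3*x) - 9) - 6) + 8)^2 = 961] 961 ≥ 0, LHS is (·)² — take ±√, so sqrt: (((-3*x) - 9) - 6) + 8 = 31 or -31.
Step 3. [(((-3*x) - 9) - 6) + 8 = 31 or -31] 8 comes off first (subtract 8), so sub: ((-3*x) - 9) - 6 = 23 or -39.
Step 4. [((-3*x) - 9) - 6 = 23 or -39] the outer -6 inverts by adding 6, so sub: (-3*x) - 9 = 29 or -33.
Step 5. [(-3*x) - 9 = 29 or -33] peel the -9: add 9 from each side. So sub: -3*x = 38 or -24.
Step 6. [-3*x = 38 or -24] -3·(inner) — divide through by -3. So div: x = -38/3 or 8.

Answer: x ∈ {-38/3, 8}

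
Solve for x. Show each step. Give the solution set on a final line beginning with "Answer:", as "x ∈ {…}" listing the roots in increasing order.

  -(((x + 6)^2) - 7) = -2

Step 1. [-(((x + 6)^2) - 7) = -2] LHS negated; negate both sides ⇒ neg: ((x + 6)^2) - 7 = 2.
Step 2. [((x + 6)^2) - 7 = 2] -7 is outermost — add 7 both sides ⇒ sub: (x + 6)^2 = 9.
Step 3. [(x + 6)^2 = 9] LHS squared, RHS 9 ≥ 0: apply √ (±) ⇒ sqrt: x + 6 = 3 or -3.
Step 4. [x + 6 = 3 or -3] peel the +6: subtract 6 from each side ⇒ sub: x = -3 or -9.

Answer: x ∈ {-9, -3}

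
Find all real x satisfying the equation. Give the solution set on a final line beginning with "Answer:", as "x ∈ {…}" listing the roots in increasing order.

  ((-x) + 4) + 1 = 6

Step 1. [((-x) + 4) + 1 = 6] subtract 1: x sits inside (… + 1) ⇒ sub: (-x) + 4 = 5.
Step 2. [(-x) + 4 = 5] subtract 4: x sits inside (… + 4) ⇒ sub: -x = 1.
Step 3. [-x = 1] flip signs both sides. So neg: x = -1.

Answer: x ∈ {-1}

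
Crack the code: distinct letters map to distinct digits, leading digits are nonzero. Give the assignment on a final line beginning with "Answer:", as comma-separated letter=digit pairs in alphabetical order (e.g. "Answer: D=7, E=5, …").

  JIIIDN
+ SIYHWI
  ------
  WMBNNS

Step 1. [col 1: N + I ≡ S (mod 10)] no forcing yet in column 1 (carry-in 0); S=1 is free and consistent — try it. So S=1.
Step 2. [col 1: N + I ≡ S (mod 10)] no forcing yet in column 1 (carry-in 0); N=7 is free and consistent — try it. So N=7.
Step 3. [col 1: N + I ≡ S (mod 10)] in column 1 we have N+I≡S with carry-in 0; given N=7, S=1 and digits 1,7 already taken and all letters distinct, that pins I to 4 ⇒ I=4.
Step 4. [col 2: D + W ≡ N (mod 10)] several values work for D in column 2 (D + W ≡ N (mod 10), carry-in 1); try D=0. So D=0.
Step 5. [col 2: D + W ≡ N (mod 10)] column 2 reads D+W+carry(1)=N with D=0, N=7; with digits 0,1,4,7 already taken and all letters distinct, the only value for W is 6, so W=6.
Step 6. [col 3: I + H ≡ N (mod 10)] in column 3 we have I+H≡N with carry-in 0; given I=4, N=7 and digits 0,1,4,6,7 already taken and all letters distinct, that pins H to 3. So H=3.
Step 7. [col 4: I + Y ≡ B (mod 10)] several values work for Y in column 4 (I + Y ≡ B (mod 10), carry-in 0); try Y=8 ⇒ Y=8.
Step 8. [col 4: I + Y ≡ B (mod 10)] in column 4 we have I+Y≡B with carry-in 0; given I=4, Y=8 and digits 0,1,3,4,6,7,8 already taken and all letters distinct, that pins B to 2. So B=2.
Step 9. [col 5: I + I ≡ M (mod 10)] column 5 reads I+I+carry(1)=M with I=4; with digits 0,1,2,3,4,6,7,8 already taken and all letters distinct, the only value for M is 9, so M=9.
Step 10. [col 6: J + S ≡ W (mod 10)] column 6: given S=1, W=6, carry-in 0, and digits 0,1,2,3,4,6,7,8,9 already taken and all letters distinct, J+S≡W (mod 10) forces J=5 ⇒ J=5.

Answer: B=2, D=0, H=3, I=4, J=5, M=9, N=7, S=1, W=6, Y=8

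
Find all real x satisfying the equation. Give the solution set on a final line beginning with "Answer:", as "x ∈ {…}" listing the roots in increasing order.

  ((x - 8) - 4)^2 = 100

Step 1. [((x - 8) - 4)^2 = 100] 100 ≥ 0, LHS is (·)² — take ±√ ⇒ sqrt: (x - 8) - 4 = 10 or -10.
Step 2. [(x - 8) - 4 = 10 or -10] -4 is outermost — add 4 both sides, so sub: x - 8 = 14 or -6.
Step 3. [x - 8 = 14 or -6] add 8: x sits inside (… - 8). So sub: x = 22 or 2.

Answer: x ∈ {2, 22}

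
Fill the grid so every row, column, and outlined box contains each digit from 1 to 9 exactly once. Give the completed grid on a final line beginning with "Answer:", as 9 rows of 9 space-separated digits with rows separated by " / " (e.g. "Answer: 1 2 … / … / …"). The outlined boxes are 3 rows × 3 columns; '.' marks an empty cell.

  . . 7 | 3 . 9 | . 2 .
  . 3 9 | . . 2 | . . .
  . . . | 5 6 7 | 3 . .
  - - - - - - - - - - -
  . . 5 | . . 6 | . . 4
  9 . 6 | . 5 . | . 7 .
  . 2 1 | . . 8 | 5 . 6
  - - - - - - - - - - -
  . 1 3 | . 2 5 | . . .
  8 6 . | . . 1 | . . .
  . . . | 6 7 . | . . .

Step 1. [r7c4∈{4,8,9}] across box 8, 8 lands solely at r7c4. So r7c4=8.
Step 2. [r3c3∈{2,4,8}] across col 3, 8 lands solely at r3c3 ⇒ r3c3=8.
Step 3. [r3c2∈{4}] nothing but 4 survives at r3c2 ⇒ r3c2=4.
Step 4. [r6c1∈{3,4,7}] r6c1 is the only open cell in box 4 admitting 4 ⇒ r6c1=4.
Step 5. [r9c2∈{5,9}] col 2 places 9 nowhere but r9c2, so r9c2=9.
Step 6. [r9c1∈{2,5}] in box 7, 5 fits only at r9c1. So r9c1=5.
Step 7. [r5c2∈{8}] r5c2's peers cover all but 8 ⇒ r5c2=8.
Step 8. [r7c1∈{7}] r7c1's peers cover all but 7. So r7c1=7.
Step 9. [r7c9∈{9}] r7c9 is down to just 9. So r7c9=9.
Step 10. [r3c9∈{1}] nothing but 1 survives at r3c9 ⇒ r3c9=1.
Step 11. [r4c7∈{1,2,8,9}] col 7 places 9 nowhere but r4c7. So r4c7=9.
Step 12. [r6c8∈{3}] r6c8 has the single candidate 3. So r6c8=3.
Step 13. [r5c9∈{2}] r5c9's peers cover all but 2, so r5c9=2.
Step 14. [r4c8∈{1,8}] across row 4, 8 lands solely at r4c8 ⇒ r4c8=8.
Step 15. [r5c6∈{3,4}] 3 has one home in row 5: r5c6, so r5c6=3.
Step 16. [r9c6∈{4}] nothing but 4 survives at r9c6. So r9c6=4.
Step 17. [r4c5∈{1}] nothing but 1 survives at r4c5, so r4c5=1.
Step 18. [r8c3∈{2,4}] in col 3, 4 fits only at r8c3. So r8c3=4.
Step 19. [r8c7∈{2,7}] row 8 places 2 nowhere but r8c7, so r8c7=2.
Step 20. [r2c7∈{4,6,7,8}] 7 has one home in col 7: r2c7 ⇒ r2c7=7.
Step 21. [r8c4∈{9}] r8c4 has the single candidate 9. So r8c4=9.
Step 22. [r8c8∈{5}] only 5 remains possible at r8c8 ⇒ r8c8=5.
Step 23. [r2c4∈{1,4}] in col 4, 1 fits only at r2c4 ⇒ r2c4=1.
Step 24. [r9c9∈{3,8}] 3 has one home in row 9: r9c9. So r9c9=3.
Step 25. [r9c7∈{1,8}] r9c7 is the only open cell in row 9 admitting 8 ⇒ r9c7=8.
Step 26. [r2c1∈{6}] r2c1 is down to just 6 ⇒ r2c1=6.
Step 27. [r2c8∈{4}] r2c8's peers cover all but 4. So r2c8=4.
Step 28. [r2c5∈{8}] r2c5 is down to just 8. So r2c5=8.
Step 29. [r2c9∈{5}] r2c9 is down to just 5, so r2c9=5.
Step 30. [r7c7∈{4,6}] across row 7, 4 lands solely at r7c7, so r7c7=4.
Step 31. [r4c2∈{7}] r4c2 has the single candidate 7 ⇒ r4c2=7.
Step 32. [r8c9∈{7}] nothing but 7 survives at r8c9, so r8c9=7.
Step 33. [r9c8∈{1}] only 1 remains possible at r9c8. So r9c8=1.
Step 34. [r5c4∈{4}] r5c4 is down to just 4, so r5c4=4.
Step 35. [r3c8∈{9}] r3c8 is down to just 9. So r3c8=9.
Step 36. [r7c8∈{6}] only 6 remains possible at r7c8, so r7c8=6.
Step 37. [r8c5∈{3}] nothing but 3 survives at r8c5. So r8c5=3.
Step 38. [r5c7∈{1}] only 1 remains possible at r5c7 ⇒ r5c7=1.
Step 39. [r1c1∈{1}] r1c1 is down to just 1. So r1c1=1.
Step 40. [r6c5∈{9}] only 9 remains possible at r6c5 ⇒ r6c5=9.
Step 41. [r1c5∈{4}] r1c5's peers cover all but 4 ⇒ r1c5=4.
Step 42. [r1c9∈{8}] r1c9 is down to just 8 ⇒ r1c9=8.
Step 43. [r1c2∈{5}] only 5 remains possible at r1c2 ⇒ r1c2=5.
Step 44. [r3c1∈{2}] only 2 remains possible at r3c1. So r3c1=2.
Step 45. [r9c3∈{2}] nothing but 2 survives at r9c3 ⇒ r9c3=2.
Step 46. [r6c4∈{7}] only 7 remains possible at r6c4 ⇒ r6c4=7.
Step 47. [r4c1∈{3}] r4c1's peers cover all but 3, so r4c1=3.
Step 48. [r4c4∈{2}] nothing but 2 survives at r4c4, so r4c4=2.
Step 49. [r1c7∈{6}] r1c7 is down to just 6. So r1c7=6.

Answer: 1 5 7 3 4 9 6 2 8 / 6 3 9 1 8 2 7 4 5 / 2 4 8 5 6 7 3 9 1 / 3 7 5 2 1 6 9 8 4 / 9 8 6 4 5 3 1 7 2 / 4 2 1 7 9 8 5 3 6 / 7 1 3 8 2 5 4 6 9 / 8 6 4 9 3 1 2 5 7 / 5 9 2 6 7 4 8 1 3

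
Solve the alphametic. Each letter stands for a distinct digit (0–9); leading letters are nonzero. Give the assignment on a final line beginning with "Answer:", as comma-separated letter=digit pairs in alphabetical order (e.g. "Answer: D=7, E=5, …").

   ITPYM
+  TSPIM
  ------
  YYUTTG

Step 1. [col 1: M + M ≡ G (mod 10)] G=4 is one option consistent with column 1 (M + M ≡ G (mod 10), carry-in 0) — take it. So G=4.
Step 2. [col 1: M + M ≡ G (mod 10)] column 1 (M + M ≡ G (mod 10), carry-in 0) doesn't pin M yet; pick M=2 and continue. So M=2.
Step 3. [col 2: Y + I ≡ T (mod 10)] no forcing yet in column 2 (carry-in 0); Y=1 is free and consistent — try it ⇒ Y=1.
Step 4. [col 2: Y + I ≡ T (mod 10)] no forcing yet in column 2 (carry-in 0); I=5 is free and consistent — try it ⇒ I=5.
Step 5. [col 2: Y + I ≡ T (mod 10)] from column 2 (Y=1, I=5, carry-in 0, digits 1,2,4,5 already taken and all letters distinct): T must equal 6, so T=6.
Step 6. [col 3: P + P ≡ T (mod 10)] column 3 (P + P ≡ T (mod 10), carry-in 0) doesn't pin P yet; pick P=8 and continue, so P=8.
Step 7. [col 4: T + S ≡ U (mod 10)] no forcing yet in column 4 (carry-in 1); S=0 is free and consistent — try it, so S=0.
Step 8. [col 4: T + S ≡ U (mod 10)] column 4 reads T+S+carry(1)=U with T=6, S=0; with digits 0,1,2,4,5,6,8 already taken and all letters distinct, the only value for U is 7, so U=7.

Answer: G=4, I=5, M=2, P=8, S=0, T=6, U=7, Y=1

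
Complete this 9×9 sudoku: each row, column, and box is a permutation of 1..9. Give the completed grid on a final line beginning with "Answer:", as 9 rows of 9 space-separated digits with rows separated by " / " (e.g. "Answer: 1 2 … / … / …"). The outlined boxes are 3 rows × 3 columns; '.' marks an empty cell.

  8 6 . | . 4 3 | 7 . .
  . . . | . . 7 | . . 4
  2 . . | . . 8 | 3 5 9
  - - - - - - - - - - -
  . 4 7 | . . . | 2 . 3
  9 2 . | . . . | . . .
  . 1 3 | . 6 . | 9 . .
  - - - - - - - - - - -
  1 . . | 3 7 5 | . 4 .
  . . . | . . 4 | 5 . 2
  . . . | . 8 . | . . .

Step 1. [r9c6∈{1,2,6,9}] 6 has one home in col 6: r9c6. So r9c6=6.
Step 2. [r5c6∈{1}] r5c6's peers cover all but 1 ⇒ r5c6=1.
Step 3. [r5c3∈{5,6,8}] across box 4, 8 lands solely at r5c3, so r5c3=8.
Step 4. [r9c4∈{1,2,9}] 2 has one home in box 8: r9c4 ⇒ r9c4=2.
Step 5. [r3c5∈{1}] only 1 remains possible at r3c5. So r3c5=1.
Step 6. [r8c5∈{9}] r8c5 is down to just 9, so r8c5=9.
Step 7. [r4c8∈{1,6,8}] in row 4, 1 fits only at r4c8, so r4c8=1.
Step 8. [r4c5∈{5}] r4c5 is down to just 5. So r4c5=5.
Step 9. [r9c8∈{3,7,9}] col 8 places 9 nowhere but r9c8, so r9c8=9.
Step 10. [r8c8∈{3,6,7,8}] in col 8, 3 fits only at r8c8 ⇒ r8c8=3.
Step 11. [r9c9∈{1,7}] in box 9, 7 fits only at r9c9. So r9c9=7.
Step 12. [r6c4∈{4,7,8}] across row 6, 4 lands solely at r6c4 ⇒ r6c4=4.
Step 13. [r6c1∈{5}] r6c1 is down to just 5. So r6c1=5.
Step 14. [r2c1∈{3}] r2c1 is down to just 3. So r2c1=3.
Step 15. [r1c9∈{1}] r1c9's peers cover all but 1 ⇒ r1c9=1.
Step 16. [r8c2∈{7,8}] row 8 places 8 nowhere but r8c2 ⇒ r8c2=8.
Step 17. [r2c3∈{1,5,9}] row 2 places 1 nowhere but r2c3. So r2c3=1.
Step 18. [r8c3∈{6}] nothing but 6 survives at r8c3, so r8c3=6.
Step 19. [r7c2∈{9}] r7c2 is down to just 9 ⇒ r7c2=9.
Step 20. [r2c4∈{5,6,9}] 9 has one home in row 2: r2c4, so r2c4=9.
Step 21. [r2c2∈{5}] r2c2's peers cover all but 5 ⇒ r2c2=5.
Step 22. [r6c8∈{7,8}] across row 6, 7 lands solely at r6c8, so r6c8=7.
Step 23. [r2c8∈{2,6,8}] col 8 places 8 nowhere but r2c8, so r2c8=8.
Step 24. [r7c7∈{6,8}] col 7 places 8 nowhere but r7c7, so r7c7=8.
Step 25. [r5c8∈{6}] r5c8's peers cover all but 6, so r5c8=6.
Step 26. [r9c1∈{4}] r9c1 is down to just 4, so r9c1=4.
Step 27. [r5c9∈{5}] only 5 remains possible at r5c9 ⇒ r5c9=5.
Step 28. [r7c3∈{2}] r7c3 is down to just 2 ⇒ r7c3=2.
Step 29. [r1c3∈{9}] only 9 remains possible at r1c3 ⇒ r1c3=9.
Step 30. [r4c1∈{6}] only 6 remains possible at r4c1, so r4c1=6.
Step 31. [r5c4∈{7}] r5c4 has the single candidate 7. So r5c4=7.
Step 32. [r5c7∈{4}] r5c7 is down to just 4, so r5c7=4.
Step 33. [r9c7∈{1}] only 1 remains possible at r9c7, so r9c7=1.
Step 34. [r2c7∈{6}] only 6 remains possible at r2c7 ⇒ r2c7=6.
Step 35. [r2c5∈{2}] r2c5 is down to just 2. So r2c5=2.
Step 36. [r7c9∈{6}] r7c9 is down to just 6, so r7c9=6.
Step 37. [r4c6∈{9}] r4c6 is down to just 9 ⇒ r4c6=9.
Step 38. [r9c3∈{5}] only 5 remains possible at r9c3 ⇒ r9c3=5.
Step 39. [r4c4∈{8}] r4c4's peers cover all but 8, so r4c4=8.
Step 40. [r1c4∈{5}] only 5 remains possible at r1c4, so r1c4=5.
Step 41. [r6c9∈{8}] r6c9's peers cover all but 8. So r6c9=8.
Step 42. [r6c6∈{2}] r6c6 has the single candidate 2 ⇒ r6c6=2.
Step 43. [r1c8∈{2}] r1c8 has the single candidate 2 ⇒ r1c8=2.
Step 44. [r5c5∈{3}] r5c5's peers cover all but 3 ⇒ r5c5=3.
Step 45. [r9c2∈{3}] r9c2 is down to just 3, so r9c2=3.
Step 46. [r8c4∈{1}] r8c4 has the single candidate 1. So r8c4=1.
Step 47. [r3c4∈{6}] r3c4's peers cover all but 6, so r3c4=6.
Step 48. [r3c2∈{7}] nothing but 7 survives at r3c2, so r3c2=7.
Step 49. [r8c1∈{7}] r8c1 has the single candidate 7, so r8c1=7.
Step 50. [r3c3∈{4}] only 4 remains possible at r3c3, so r3c3=4.

Answer: 8 6 9 5 4 3 7 2 1 / 3 5 1 9 2 7 6 8 4 / 2 7 4 6 1 8 3 5 9 / 6 4 7 8 5 9 2 1 3 / 9 2 8 7 3 1 4 6 5 / 5 1 3 4 6 2 9 7 8 / 1 9 2 3 7 5 8 4 6 / 7 8 6 1 9 4 5 3 2 / 4 3 5 2 8 6 1 9 7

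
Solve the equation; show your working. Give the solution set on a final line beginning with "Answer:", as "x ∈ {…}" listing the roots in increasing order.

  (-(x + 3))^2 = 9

Step 1. [(-(x + 3))^2 = 9] LHS squared, RHS 9 ≥ 0: apply √ (±). So sqrt: -(x + 3) = 3 or -3.
Step 2. [-(x + 3) = 3 or -3] flip signs both sides ⇒ neg: x + 3 = -3 or 3.
Step 3. [x + 3 = -3 or 3] 3 comes off first (subtract 3). So sub: x = -6 or 0.

Answer: x ∈ {-6, 0}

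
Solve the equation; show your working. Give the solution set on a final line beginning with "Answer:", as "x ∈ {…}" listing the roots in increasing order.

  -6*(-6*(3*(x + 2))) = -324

Step 1. [-6*(-6*(3*(x + 2))) = -324] LHS = -6·(…); ÷-6 both sides ⇒ div: -6*(3*(x + 2)) = 54.
Step 2. [-6*(3*(x + 2)) = 54] LHS = -6·(…); ÷-6 both sides ⇒ div: 3*(x + 2) = -9.
Step 3. [3*(x + 2) = -9] divide by the outer 3, so div: x + 2 = -3.
Step 4. [x + 2 = -3] 2 comes off first (subtract 2) ⇒ sub: x = -5.

Answer: x ∈ {-5}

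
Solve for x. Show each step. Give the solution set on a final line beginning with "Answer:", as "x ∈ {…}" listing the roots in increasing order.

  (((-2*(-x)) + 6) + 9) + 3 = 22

Step 1. [(((-2*(-x)) + 6) + 9) + 3 = 22] the outer +3 inverts by subtracting 3 ⇒ sub: ((-2*(-x)) + 6) + 9 = 19.
Step 2. [((-2*(-x)) + 6) + 9 = 19] +9 is outermost — subtract 9 both sides ⇒ sub: (-2*(-x)) + 6 = 10.
Step 3. [(-2*(-x)) + 6 = 10] 6 comes off first (subtract 6), so sub: -2*(-x) = 4.
Step 4. [-2*(-x) = 4] leading coefficient -2: divide by -2, so div: -x = -2.
Step 5. [-x = -2] flip signs both sides, so neg: x = 2.

Answer: x ∈ {2}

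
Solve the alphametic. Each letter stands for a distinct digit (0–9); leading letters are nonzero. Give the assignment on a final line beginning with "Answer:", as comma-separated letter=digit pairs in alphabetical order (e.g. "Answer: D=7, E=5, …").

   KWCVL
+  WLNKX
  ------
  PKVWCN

Step 1. [P] the sum has 6 digits but both addends have 5; that extra leading digit P is the final carry, namely 1, so P=1.
Step 2. [col 1: L + X ≡ N (mod 10)] L=5 is one option consistent with column 1 (L + X ≡ N (mod 10), carry-in 0) — take it. So L=5.
Step 3. [col 1: L + X ≡ N (mod 10)] several values work for N in column 1 (L + X ≡ N (mod 10), carry-in 0); try N=8, so N=8.
Step 4. [col 1: L + X ≡ N (mod 10)] from column 1 (L=5, N=8, carry-in 0, digits 1,5,8 already taken and all letters distinct): X must equal 3. So X=3.
Step 5. [col 2: V + K ≡ C (mod 10)] V=4 is one option consistent with column 2 (V + K ≡ C (mod 10), carry-in 0) — take it ⇒ V=4.
Step 6. [col 2: V + K ≡ C (mod 10)] column 2 (V + K ≡ C (mod 10), carry-in 0) doesn't pin K yet; pick K=6 and continue ⇒ K=6.
Step 7. [col 2: V + K ≡ C (mod 10)] column 2 reads V+K+carry(0)=C with V=4, K=6; with digits 1,3,4,5,6,8 already taken and all letters distinct, the only value for C is 0 ⇒ C=0.
Step 8. [col 3: C + N ≡ W (mod 10)] from column 3 (C=0, N=8, carry-in 1, digits 0,1,3,4,5,6,8 already taken and all letters distinct): W must equal 9. So W=9.

Answer: C=0, K=6, L=5, N=8, P=1, V=4, W=9, X=3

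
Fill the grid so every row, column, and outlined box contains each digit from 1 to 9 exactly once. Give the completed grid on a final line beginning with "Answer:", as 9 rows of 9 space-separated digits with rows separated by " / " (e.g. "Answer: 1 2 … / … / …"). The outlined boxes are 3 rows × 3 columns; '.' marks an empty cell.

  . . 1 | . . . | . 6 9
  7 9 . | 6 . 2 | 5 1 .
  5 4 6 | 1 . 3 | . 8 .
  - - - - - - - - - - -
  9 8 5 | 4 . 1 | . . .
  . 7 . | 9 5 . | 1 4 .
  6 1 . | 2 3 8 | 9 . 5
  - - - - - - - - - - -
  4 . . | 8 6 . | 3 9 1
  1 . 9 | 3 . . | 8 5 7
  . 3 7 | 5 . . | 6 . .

Step 1. [r1c7∈{2,4,7}] 4 has one home in col 7: r1c7, so r1c7=4.
Step 2. [r7c3∈{2}] r7c3's peers cover all but 2. So r7c3=2.
Step 3. [r3c9∈{2}] r3c9's peers cover all but 2, so r3c9=2.
Step 4. [r4c8∈{2,3,7}] 3 has one home in col 8: r4c8, so r4c8=3.
Step 5. [r1c1∈{2,3,8}] across row 1, 3 lands solely at r1c1 ⇒ r1c1=3.
Step 6. [r8c6∈{4}] r8c6's peers cover all but 4 ⇒ r8c6=4.
Step 7. [r4c5∈{7}] nothing but 7 survives at r4c5 ⇒ r4c5=7.
Step 8. [r9c5∈{1,2,9}] r9c5 is the only open cell in row 9 admitting 1. So r9c5=1.
Step 9. [r1c4∈{7}] r1c4's peers cover all but 7. So r1c4=7.
Step 10. [r1c5∈{8}] only 8 remains possible at r1c5, so r1c5=8.
Step 11. [r4c9∈{6}] nothing but 6 survives at r4c9. So r4c9=6.
Step 12. [r8c2∈{6}] nothing but 6 survives at r8c2. So r8c2=6.
Step 13. [r2c9∈{3}] r2c9 is down to just 3 ⇒ r2c9=3.
Step 14. [r3c5∈{9}] r3c5 is down to just 9, so r3c5=9.
Step 15. [r7c6∈{7}] only 7 remains possible at r7c6. So r7c6=7.
Step 16. [r1c2∈{2}] r1c2's peers cover all but 2. So r1c2=2.
Step 17. [r2c3∈{8}] only 8 remains possible at r2c3, so r2c3=8.
Step 18. [r5c6∈{6}] r5c6 has the single candidate 6, so r5c6=6.
Step 19. [r9c6∈{9}] r9c6 is down to just 9 ⇒ r9c6=9.
Step 20. [r5c9∈{8}] only 8 remains possible at r5c9 ⇒ r5c9=8.
Step 21. [r3c7∈{7}] r3c7 is down to just 7. So r3c7=7.
Step 22. [r9c9∈{4}] r9c9 has the single candidate 4, so r9c9=4.
Step 23. [r4c7∈{2}] only 2 remains possible at r4c7 ⇒ r4c7=2.
Step 24. [r2c5∈{4}] r2c5's peers cover all but 4 ⇒ r2c5=4.
Step 25. [r5c3∈{3}] r5c3 has the single candidate 3. So r5c3=3.
Step 26. [r6c8∈{7}] r6c8's peers cover all but 7 ⇒ r6c8=7.
Step 27. [r6c3∈{4}] r6c3 is down to just 4. So r6c3=4.
Step 28. [r1c6∈{5}] r1c6 is down to just 5, so r1c6=5.
Step 29. [r9c8∈{2}] r9c8's peers cover all but 2. So r9c8=2.
Step 30. [r8c5∈{2}] r8c5 is down to just 2. So r8c5=2.
Step 31. [r9c1∈{8}] only 8 remains possible at r9c1. So r9c1=8.
Step 32. [r7c2∈{5}] only 5 remains possible at r7c2, so r7c2=5.
Step 33. [r5c1∈{2}] only 2 remains possible at r5c1, so r5c1=2.

Answer: 3 2 1 7 8 5 4 6 9 / 7 9 8 6 4 2 5 1 3 / 5 4 6 1 9 3 7 8 2 / 9 8 5 4 7 1 2 3 6 / 2 7 3 9 5 6 1 4 8 / 6 1 4 2 3 8 9 7 5 / 4 5 2 8 6 7 3 9 1 / 1 6 9 3 2 4 8 5 7 / 8 3 7 5 1 9 6 2 4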